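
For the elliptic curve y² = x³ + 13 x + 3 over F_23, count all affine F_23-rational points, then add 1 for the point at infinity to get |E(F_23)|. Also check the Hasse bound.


Affine points = {(0, 7), (0, 16), (3, 0), (4, 2), (4, 21), (5, 3), (5, 20), (7, 0), (10, 11), (10, 12), (12, 1), (12, 22), (13, 0), (14, 10), (14, 13), (15, 10), (15, 13), (16, 11), (16, 12), (17, 10), (17, 13), (19, 5), (19, 18), (20, 11), (20, 12), (22, 9), (22, 14)}; affine count = 27; |E(F_23)| = 28.

Discriminant check: Δ ∝ 4a³ + 27b² = 4·13³ + 27·3² = 4·2197 + 27·9 ≡ 15 (mod 23). Nonzero ⇒ E is nonsingular.
For each x ∈ F_23, compute rhs = x³ + 13·x + 3 mod 23, then count y ∈ F_23 with y² ≡ rhs.
  x = 0: rhs = 3, matching y values: 7, 16 (2 points).
  x = 1: rhs = 17, matching y values: none (0 points).
  x = 2: rhs = 14, matching y values: none (0 points).
  x = 3: rhs = 0, matching y values: 0 (1 points).
  x = 4: rhs = 4, matching y values: 2, 21 (2 points).
  x = 5: rhs = 9, matching y values: 3, 20 (2 points).
  x = 6: rhs = 21, matching y values: none (0 points).
  x = 7: rhs = 0, matching y values: 0 (1 points).
  x = 8: rhs = 21, matching y values: none (0 points).
  x = 9: rhs = 21, matching y values: none (0 points).
  x = 10: rhs = 6, matching y values: 11, 12 (2 points).
  x = 11: rhs = 5, matching y values: none (0 points).
  x = 12: rhs = 1, matching y values: 1, 22 (2 points).
  x = 13: rhs = 0, matching y values: 0 (1 points).
  x = 14: rhs = 8, matching y values: 10, 13 (2 points).
  x = 15: rhs = 8, matching y values: 10, 13 (2 points).
  x = 16: rhs = 6, matching y values: 11, 12 (2 points).
  x = 17: rhs = 8, matching y values: 10, 13 (2 points).
  x = 18: rhs = 20, matching y values: none (0 points).
  x = 19: rhs = 2, matching y values: 5, 18 (2 points).
  x = 20: rhs = 6, matching y values: 11, 12 (2 points).
  x = 21: rhs = 15, matching y values: none (0 points).
  x = 22: rhs = 12, matching y values: 9, 14 (2 points).
Total affine count: 27.
Full point count |E(F_23)| = 27 + 1 = 28.
Hasse bound: |28 − (23+1)| = |4| = 4 ≤ 2√23 ≈ 9.5917 ✓.


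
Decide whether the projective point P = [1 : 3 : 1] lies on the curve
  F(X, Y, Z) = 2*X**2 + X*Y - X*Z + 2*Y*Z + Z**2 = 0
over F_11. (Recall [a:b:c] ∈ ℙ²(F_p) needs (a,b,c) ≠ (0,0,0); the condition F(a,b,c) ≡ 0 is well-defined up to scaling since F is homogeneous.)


F(1,3,1) ≡ 0 (mod 11); P is on the curve.

Evaluate F(1, 3, 1) term-by-term (mod 11).
  2*X**2 ↦ 2·1·1·1 = 2
  X*Y ↦ 1·1·3·1 = 3
  -X*Z ↦ -1·1·1·1 = -1
  2*Y*Z ↦ 2·1·3·1 = 6
  Z**2 ↦ 1·1·1·1 = 1
Sum: F(1, 3, 1) = (2) + (3) + (-1) + (6) + (1) = 11.
Reducing mod 11: 11 ≡ 0 (mod 11).
Since F(a, b, c) ≡ 0 (mod 11), P lies on the curve.


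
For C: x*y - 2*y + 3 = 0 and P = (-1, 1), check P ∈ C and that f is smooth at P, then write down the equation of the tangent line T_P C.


Tangent line at P: x - 3*y + 4 = 0.

Step 1: f(-1, 1) = 0, so P lies on C.
Step 2: partial derivatives
  f_x(x, y) = y, f_y(x, y) = x - 2.
  f_x(P) = 1, f_y(P) = -3 (gradient nonzero, so P is smooth).
Step 3: tangent line at P: 1·(x − -1) + -3·(y − 1) = 0.
Expanding: x - 3*y + 4 = 0.


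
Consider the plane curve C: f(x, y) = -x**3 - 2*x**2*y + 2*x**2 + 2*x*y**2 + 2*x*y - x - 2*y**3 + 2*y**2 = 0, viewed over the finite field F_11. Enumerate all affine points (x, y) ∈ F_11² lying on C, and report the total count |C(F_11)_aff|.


Affine F_11-points: {(0, 0), (0, 1), (1, 0), (1, 2), (2, 6), (4, 10), (5, 1), (5, 4), (6, 1), (7, 8)}; count = 10.

For each of the 121 pairs (x, y) ∈ F_11², evaluate f(x, y) mod 11. Record the zeros.
  x = 0: [0↦0, 1↦0, 2↦3, 3↦8, 4↦3, 5↦9, 6↦3, 7↦6, 8↦6, 9↦2, 10↦4]  zeros at y ∈ {0, 1}
  x = 1: [0↦0, 1↦2, 2↦0, 3↦4, 4↦2, 5↦4, 6↦9, 7↦5, 8↦2, 9↦10, 10↦6]  zeros at y ∈ {0, 2}
  x = 2: [0↦9, 1↦9, 2↦9, 3↦8, 4↦5, 5↦10, 6↦0, 7↦7, 8↦8, 9↦2, 10↦10]  zeros at y ∈ {6}
  x = 3: [0↦10, 1↦4, 2↦2, 3↦3, 4↦6, 5↦10, 6↦3, 7↦6, 8↦7, 9↦5, 10↦10]  zeros at y ∈ ∅
  x = 4: [0↦8, 1↦3, 2↦6, 3↦5, 4↦10, 5↦9, 6↦1, 7↦7, 8↦4, 9↦2, 10↦0]  zeros at y ∈ {10}
  x = 5: [0↦8, 1↦0, 2↦4, 3↦8, 4↦0, 5↦1, 6↦10, 7↦4, 8↦4, 9↦9, 10↦7]  zeros at y ∈ {1, 4}
  x = 6: [0↦4, 1↦0, 2↦1, 3↦6, 4↦3, 5↦2, 6↦2, 7↦2, 8↦1, 9↦9, 10↦3]  zeros at y ∈ {1}
  x = 7: [0↦1, 1↦8, 2↦2, 3↦4, 4↦2, 5↦6, 6↦4, 7↦6, 8↦0, 9↦7, 10↦4]  zeros at y ∈ {8}
  x = 8: [0↦4, 1↦7, 2↦1, 3↦7, 4↦2, 5↦7, 6↦10, 7↦10, 8↦6, 9↦8, 10↦4]  zeros at y ∈ ∅
  x = 9: [0↦7, 1↦2, 2↦3, 3↦9, 4↦8, 5↦10, 6↦3, 7↦8, 8↦2, 9↦6, 10↦8]  zeros at y ∈ ∅
  x = 10: [0↦4, 1↦9, 2↦2, 3↦4, 4↦3, 5↦9, 6↦10, 7↦5, 8↦4, 9↦6, 10↦10]  zeros at y ∈ ∅
Collecting zeros: affine points = {(0, 0), (0, 1), (1, 0), (1, 2), (2, 6), (4, 10), (5, 1), (5, 4), (6, 1), (7, 8)}.
Total count |C(F_11)_aff| = 10.


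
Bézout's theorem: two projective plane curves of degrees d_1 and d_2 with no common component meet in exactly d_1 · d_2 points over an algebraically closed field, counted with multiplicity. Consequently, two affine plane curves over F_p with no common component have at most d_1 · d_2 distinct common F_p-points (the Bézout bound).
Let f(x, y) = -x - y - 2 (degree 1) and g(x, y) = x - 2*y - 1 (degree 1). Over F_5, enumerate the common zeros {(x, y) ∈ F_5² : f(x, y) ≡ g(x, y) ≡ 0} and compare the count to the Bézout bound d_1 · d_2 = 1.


Common zeros: {(4, 4)}; count = 1; Bézout bound = 1.

deg(f) = 1, deg(g) = 1, so Bézout bound = 1.
Scan x ∈ F_5. For each x, list the y ∈ F_5 with f(x, y) ≡ 0 and those with g(x, y) ≡ 0 (mod 5); the common zeros in that column are the intersection.
  x = 0: f ≡ 0 at y ∈ {3}; g ≡ 0 at y ∈ {2}; common: ∅.
  x = 1: f ≡ 0 at y ∈ {2}; g ≡ 0 at y ∈ {0}; common: ∅.
  x = 2: f ≡ 0 at y ∈ {1}; g ≡ 0 at y ∈ {3}; common: ∅.
  x = 3: f ≡ 0 at y ∈ {0}; g ≡ 0 at y ∈ {1}; common: ∅.
  x = 4: f ≡ 0 at y ∈ {4}; g ≡ 0 at y ∈ {4}; common: {4}.
Collecting: common zeros = {(4, 4)}, so the count is 1.
Comparison with the Bézout bound: 1 ≤ 1 = deg(f)·deg(g), as expected for curves with no common component (the bound is attained).


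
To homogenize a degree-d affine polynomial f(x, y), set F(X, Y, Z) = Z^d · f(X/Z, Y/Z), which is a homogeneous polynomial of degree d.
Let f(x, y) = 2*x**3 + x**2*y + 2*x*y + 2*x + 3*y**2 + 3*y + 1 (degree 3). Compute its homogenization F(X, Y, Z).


F(X, Y, Z) = 2*X**3 + X**2*Y + 2*X*Y*Z + 2*X*Z**2 + 3*Y**2*Z + 3*Y*Z**2 + Z**3

deg(f) = 3.
Substitute x = X/Z, y = Y/Z into f, then multiply by Z^3.
  monomial 2·x^3·y^0 ↦ 2·X^3·Y^0·Z^0.
  monomial 1·x^2·y^1 ↦ 1·X^2·Y^1·Z^0.
  monomial 2·x^1·y^1 ↦ 2·X^1·Y^1·Z^1.
  monomial 2·x^1·y^0 ↦ 2·X^1·Y^0·Z^2.
  monomial 3·x^0·y^2 ↦ 3·X^0·Y^2·Z^1.
  monomial 3·x^0·y^1 ↦ 3·X^0·Y^1·Z^2.
  monomial 1·x^0·y^0 ↦ 1·X^0·Y^0·Z^3.
Collecting: F(X, Y, Z) = 2*X**3 + X**2*Y + 2*X*Y*Z + 2*X*Z**2 + 3*Y**2*Z + 3*Y*Z**2 + Z**3.


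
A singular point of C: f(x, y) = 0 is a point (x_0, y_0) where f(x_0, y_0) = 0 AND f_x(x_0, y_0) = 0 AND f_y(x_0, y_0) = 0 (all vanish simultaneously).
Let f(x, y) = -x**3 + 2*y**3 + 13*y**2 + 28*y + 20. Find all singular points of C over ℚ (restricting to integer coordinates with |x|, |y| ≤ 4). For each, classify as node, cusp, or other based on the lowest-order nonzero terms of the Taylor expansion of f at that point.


Singular points: {(0, -2)}; classification: cusp.

Compute partial derivatives:
  f_x = -3*x**2.
  f_y = 6*y**2 + 26*y + 28.
Scan x_0 ∈ {−4, ..., 4}. For each x_0, f_y(x_0, y) is a polynomial in y; find its integer roots y ∈ {−4, ..., 4}, then test f_x and f at those candidates.
  x = -4: f_y(-4, y) = 6*y**2 + 26*y + 28; vanishes at y ∈ {-2}. (-4, -2): f_x = -48 ≠ 0.
  x = -3: f_y(-3, y) = 6*y**2 + 26*y + 28; vanishes at y ∈ {-2}. (-3, -2): f_x = -27 ≠ 0.
  x = -2: f_y(-2, y) = 6*y**2 + 26*y + 28; vanishes at y ∈ {-2}. (-2, -2): f_x = -12 ≠ 0.
  x = -1: f_y(-1, y) = 6*y**2 + 26*y + 28; vanishes at y ∈ {-2}. (-1, -2): f_x = -3 ≠ 0.
  x = 0: f_y(0, y) = 6*y**2 + 26*y + 28; vanishes at y ∈ {-2}. (0, -2): f_x = 0, f = 0 — SINGULAR.
  x = 1: f_y(1, y) = 6*y**2 + 26*y + 28; vanishes at y ∈ {-2}. (1, -2): f_x = -3 ≠ 0.
  x = 2: f_y(2, y) = 6*y**2 + 26*y + 28; vanishes at y ∈ {-2}. (2, -2): f_x = -12 ≠ 0.
  x = 3: f_y(3, y) = 6*y**2 + 26*y + 28; vanishes at y ∈ {-2}. (3, -2): f_x = -27 ≠ 0.
  x = 4: f_y(4, y) = 6*y**2 + 26*y + 28; vanishes at y ∈ {-2}. (4, -2): f_x = -48 ≠ 0.
Only singular point on the grid: (0, -2).
Classify: substitute x = 0 + u, y = -2 + v and expand: f = -u**3 + 2*v**3 + v**2.
No constant or linear terms (consistent with a singular point). Quadratic part: v**2. Cubic part: -u**3 + 2*v**3.
The quadratic part v**2 is a perfect square, so there is a single (double) tangent line v = 0, i.e. y = -2. Restricting the cubic part to that line (v = 0) leaves -u**3 ≠ 0, so f is not divisible by v and the branch is v² ≈ u**3 to lowest order — this is a cusp.
Classification: cusp.


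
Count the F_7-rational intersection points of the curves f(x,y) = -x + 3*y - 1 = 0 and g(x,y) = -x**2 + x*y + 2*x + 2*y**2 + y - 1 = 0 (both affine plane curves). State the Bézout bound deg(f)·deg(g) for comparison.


Common zeros: ∅; count = 0; Bézout bound = 2.

deg(f) = 1, deg(g) = 2, so Bézout bound = 2.
Scan x ∈ F_7. For each x, list the y ∈ F_7 with f(x, y) ≡ 0 and those with g(x, y) ≡ 0 (mod 7); the common zeros in that column are the intersection.
  x = 0: f ≡ 0 at y ∈ {5}; g ≡ 0 at y ∈ {4, 6}; common: ∅.
  x = 1: f ≡ 0 at y ∈ {3}; g ≡ 0 at y ∈ {0, 6}; common: ∅.
  x = 2: f ≡ 0 at y ∈ {1}; g ≡ 0 at y ∈ ∅; common: ∅.
  x = 3: f ≡ 0 at y ∈ {6}; g ≡ 0 at y ∈ ∅; common: ∅.
  x = 4: f ≡ 0 at y ∈ {4}; g ≡ 0 at y ∈ ∅; common: ∅.
  x = 5: f ≡ 0 at y ∈ {2}; g ≡ 0 at y ∈ ∅; common: ∅.
  x = 6: f ≡ 0 at y ∈ {0}; g ≡ 0 at y ∈ {3, 4}; common: ∅.
Collecting: common zeros = ∅, so the count is 0.
Comparison with the Bézout bound: 0 ≤ 2 = deg(f)·deg(g), as expected for curves with no common component (the affine F_7-count falls short of the bound because intersections may lie at infinity, over extension fields, or carry multiplicity).


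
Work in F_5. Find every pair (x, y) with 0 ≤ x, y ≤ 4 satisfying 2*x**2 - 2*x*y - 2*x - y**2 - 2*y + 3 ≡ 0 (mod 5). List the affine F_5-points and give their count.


Affine F_5-points: {(0, 1), (0, 2), (2, 1), (2, 3), (3, 0), (3, 2)}; count = 6.

For each of the 25 pairs (x, y) ∈ F_5², evaluate f(x, y) mod 5. Record the zeros.
  x = 0: [0↦3, 1↦0, 2↦0, 3↦3, 4↦4]  zeros at y ∈ {1, 2}
  x = 1: [0↦3, 1↦3, 2↦1, 3↦2, 4↦1]  zeros at y ∈ ∅
  x = 2: [0↦2, 1↦0, 2↦1, 3↦0, 4↦2]  zeros at y ∈ {1, 3}
  x = 3: [0↦0, 1↦1, 2↦0, 3↦2, 4↦2]  zeros at y ∈ {0, 2}
  x = 4: [0↦2, 1↦1, 2↦3, 3↦3, 4↦1]  zeros at y ∈ ∅
Collecting zeros: affine points = {(0, 1), (0, 2), (2, 1), (2, 3), (3, 0), (3, 2)}.
Total count |C(F_5)_aff| = 6.


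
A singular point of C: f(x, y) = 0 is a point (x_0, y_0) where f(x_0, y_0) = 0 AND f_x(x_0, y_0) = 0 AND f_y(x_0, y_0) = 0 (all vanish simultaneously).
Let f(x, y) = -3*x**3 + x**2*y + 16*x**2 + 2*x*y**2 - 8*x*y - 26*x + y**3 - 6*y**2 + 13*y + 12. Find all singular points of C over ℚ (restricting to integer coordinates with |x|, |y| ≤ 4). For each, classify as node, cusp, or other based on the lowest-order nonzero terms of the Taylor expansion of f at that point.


Singular points: {(2, 1)}; classification: node.

Compute partial derivatives:
  f_x = -9*x**2 + 2*x*y + 32*x + 2*y**2 - 8*y - 26.
  f_y = x**2 + 4*x*y - 8*x + 3*y**2 - 12*y + 13.
Scan x_0 ∈ {−4, ..., 4}. For each x_0, f_y(x_0, y) is a polynomial in y; find its integer roots y ∈ {−4, ..., 4}, then test f_x and f at those candidates.
  x = -4: f_y(-4, y) = 3*y**2 - 28*y + 61; no integer root y with |y| ≤ 4.
  x = -3: f_y(-3, y) = 3*y**2 - 24*y + 46; no integer root y with |y| ≤ 4.
  x = -2: f_y(-2, y) = 3*y**2 - 20*y + 33; vanishes at y ∈ {3}. (-2, 3): f_x = -144 ≠ 0.
  x = -1: f_y(-1, y) = 3*y**2 - 16*y + 22; no integer root y with |y| ≤ 4.
  x = 0: f_y(0, y) = 3*y**2 - 12*y + 13; no integer root y with |y| ≤ 4.
  x = 1: f_y(1, y) = 3*y**2 - 8*y + 6; no integer root y with |y| ≤ 4.
  x = 2: f_y(2, y) = 3*y**2 - 4*y + 1; vanishes at y ∈ {1}. (2, 1): f_x = 0, f = 0 — SINGULAR.
  x = 3: f_y(3, y) = 3*y**2 - 2; no integer root y with |y| ≤ 4.
  x = 4: f_y(4, y) = 3*y**2 + 4*y - 3; no integer root y with |y| ≤ 4.
Only singular point on the grid: (2, 1).
Classify: substitute x = 2 + u, y = 1 + v and expand: f = -3*u**3 + u**2*v - u**2 + 2*u*v**2 + v**3 + v**2.
No constant or linear terms (consistent with a singular point). Quadratic part: -u**2 + v**2. Cubic part: -3*u**3 + u**2*v + 2*u*v**2 + v**3.
The quadratic part v**2 - u**2 = (v − u)(v + u) splits into two distinct linear factors, so there are two distinct tangent lines y − 1 = ±(x − 2) — this is a node (ordinary double point).
Classification: node.


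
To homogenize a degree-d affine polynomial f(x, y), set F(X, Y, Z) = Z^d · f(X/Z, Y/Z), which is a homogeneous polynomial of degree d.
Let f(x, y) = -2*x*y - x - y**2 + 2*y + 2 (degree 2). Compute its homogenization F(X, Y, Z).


F(X, Y, Z) = -2*X*Y - X*Z - Y**2 + 2*Y*Z + 2*Z**2

deg(f) = 2.
Substitute x = X/Z, y = Y/Z into f, then multiply by Z^2.
  monomial -2·x^1·y^1 ↦ -2·X^1·Y^1·Z^0.
  monomial -1·x^1·y^0 ↦ -1·X^1·Y^0·Z^1.
  monomial -1·x^0·y^2 ↦ -1·X^0·Y^2·Z^0.
  monomial 2·x^0·y^1 ↦ 2·X^0·Y^1·Z^1.
  monomial 2·x^0·y^0 ↦ 2·X^0·Y^0·Z^2.
Collecting: F(X, Y, Z) = -2*X*Y - X*Z - Y**2 + 2*Y*Z + 2*Z**2.


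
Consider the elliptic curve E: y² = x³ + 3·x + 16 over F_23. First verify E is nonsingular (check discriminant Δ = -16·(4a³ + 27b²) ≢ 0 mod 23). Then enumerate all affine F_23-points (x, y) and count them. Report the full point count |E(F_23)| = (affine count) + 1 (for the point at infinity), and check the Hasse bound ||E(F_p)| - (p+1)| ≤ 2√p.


Affine points = {(0, 4), (0, 19), (3, 11), (3, 12), (4, 0), (5, 8), (5, 15), (7, 9), (7, 14), (8, 0), (9, 6), (9, 17), (11, 0), (12, 3), (12, 20), (15, 3), (15, 20), (17, 9), (17, 14), (19, 3), (19, 20), (20, 7), (20, 16), (21, 5), (21, 18), (22, 9), (22, 14)}; affine count = 27; |E(F_23)| = 28.

Discriminant check: Δ ∝ 4a³ + 27b² = 4·3³ + 27·16² = 4·27 + 27·256 ≡ 5 (mod 23). Nonzero ⇒ E is nonsingular.
For each x ∈ F_23, compute rhs = x³ + 3·x + 16 mod 23, then count y ∈ F_23 with y² ≡ rhs.
  x = 0: rhs = 16, matching y values: 4, 19 (2 points).
  x = 1: rhs = 20, matching y values: none (0 points).
  x = 2: rhs = 7, matching y values: none (0 points).
  x = 3: rhs = 6, matching y values: 11, 12 (2 points).
  x = 4: rhs = 0, matching y values: 0 (1 points).
  x = 5: rhs = 18, matching y values: 8, 15 (2 points).
  x = 6: rhs = 20, matching y values: none (0 points).
  x = 7: rhs = 12, matching y values: 9, 14 (2 points).
  x = 8: rhs = 0, matching y values: 0 (1 points).
  x = 9: rhs = 13, matching y values: 6, 17 (2 points).
  x = 10: rhs = 11, matching y values: none (0 points).
  x = 11: rhs = 0, matching y values: 0 (1 points).
  x = 12: rhs = 9, matching y values: 3, 20 (2 points).
  x = 13: rhs = 21, matching y values: none (0 points).
  x = 14: rhs = 19, matching y values: none (0 points).
  x = 15: rhs = 9, matching y values: 3, 20 (2 points).
  x = 16: rhs = 20, matching y values: none (0 points).
  x = 17: rhs = 12, matching y values: 9, 14 (2 points).
  x = 18: rhs = 14, matching y values: none (0 points).
  x = 19: rhs = 9, matching y values: 3, 20 (2 points).
  x = 20: rhs = 3, matching y values: 7, 16 (2 points).
  x = 21: rhs = 2, matching y values: 5, 18 (2 points).
  x = 22: rhs = 12, matching y values: 9, 14 (2 points).
Total affine count: 27.
Full point count |E(F_23)| = 27 + 1 = 28.
Hasse bound: |28 − (23+1)| = |4| = 4 ≤ 2√23 ≈ 9.5917 ✓.


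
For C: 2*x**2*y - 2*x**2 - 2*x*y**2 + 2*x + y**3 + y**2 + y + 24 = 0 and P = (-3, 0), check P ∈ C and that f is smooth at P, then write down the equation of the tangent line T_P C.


Tangent line at P: 14*x + 19*y + 42 = 0.

Step 1: f(-3, 0) = 0, so P lies on C.
Step 2: partial derivatives
  f_x(x, y) = 4*x*y - 4*x - 2*y**2 + 2, f_y(x, y) = 2*x**2 - 4*x*y + 3*y**2 + 2*y + 1.
  f_x(P) = 14, f_y(P) = 19 (gradient nonzero, so P is smooth).
Step 3: tangent line at P: 14·(x − -3) + 19·(y − 0) = 0.
Expanding: 14*x + 19*y + 42 = 0.


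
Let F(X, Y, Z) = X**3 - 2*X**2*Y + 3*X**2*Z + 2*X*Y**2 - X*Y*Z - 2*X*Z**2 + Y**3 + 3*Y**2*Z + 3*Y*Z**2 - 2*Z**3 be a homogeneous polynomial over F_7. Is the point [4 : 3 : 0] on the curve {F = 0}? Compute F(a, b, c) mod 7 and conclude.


F(4,3,0) ≡ 4 (mod 7); P is NOT on the curve.

Evaluate F(4, 3, 0) term-by-term (mod 7).
  X**3 ↦ 1·64·1·1 = 64
  -2*X**2*Y ↦ -2·16·3·1 = -96
  3*X**2*Z ↦ 3·16·1·0 = 0
  2*X*Y**2 ↦ 2·4·9·1 = 72
  -X*Y*Z ↦ -1·4·3·0 = 0
  -2*X*Z**2 ↦ -2·4·1·0 = 0
  Y**3 ↦ 1·1·27·1 = 27
  3*Y**2*Z ↦ 3·1·9·0 = 0
  3*Y*Z**2 ↦ 3·1·3·0 = 0
  -2*Z**3 ↦ -2·1·1·0 = 0
Sum: F(4, 3, 0) = (64) + (-96) + (0) + (72) + (0) + (0) + (27) + (0) + (0) + (0) = 67.
Reducing mod 7: 67 ≡ 4 (mod 7).
Since F(a, b, c) ≡ 4 ≠ 0 (mod 7), P does NOT lie on the curve.


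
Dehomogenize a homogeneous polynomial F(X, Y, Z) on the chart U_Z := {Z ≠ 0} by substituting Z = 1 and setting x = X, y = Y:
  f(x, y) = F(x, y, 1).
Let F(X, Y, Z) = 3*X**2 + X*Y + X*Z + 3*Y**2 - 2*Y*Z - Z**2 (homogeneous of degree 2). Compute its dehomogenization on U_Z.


f(x, y) = 3*x**2 + x*y + x + 3*y**2 - 2*y - 1

On U_Z we set Z = 1. Each monomial c·X^i·Y^j·Z^k in F becomes c·x^i·y^j·1^k = c·x^i·y^j.
Substituting Z = 1: F(X, Y, 1) = 3*x**2 + x*y + x + 3*y**2 - 2*y - 1.
Note: deg(f) ≤ deg(F) = 2; strict inequality happens when F is divisible by Z (lost terms).


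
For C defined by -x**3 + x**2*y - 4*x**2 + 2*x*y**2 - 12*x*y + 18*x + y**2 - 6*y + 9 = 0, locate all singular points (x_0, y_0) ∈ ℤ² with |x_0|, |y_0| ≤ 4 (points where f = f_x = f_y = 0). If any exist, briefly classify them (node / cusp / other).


Singular points: {(0, 3)}; classification: node.

Compute partial derivatives:
  f_x = -3*x**2 + 2*x*y - 8*x + 2*y**2 - 12*y + 18.
  f_y = x**2 + 4*x*y - 12*x + 2*y - 6.
Scan x_0 ∈ {−4, ..., 4}. For each x_0, f_y(x_0, y) is a polynomial in y; find its integer roots y ∈ {−4, ..., 4}, then test f_x and f at those candidates.
  x = -4: f_y(-4, y) = 58 - 14*y; no integer root y with |y| ≤ 4.
  x = -3: f_y(-3, y) = 39 - 10*y; no integer root y with |y| ≤ 4.
  x = -2: f_y(-2, y) = 22 - 6*y; no integer root y with |y| ≤ 4.
  x = -1: f_y(-1, y) = 7 - 2*y; no integer root y with |y| ≤ 4.
  x = 0: f_y(0, y) = 2*y - 6; vanishes at y ∈ {3}. (0, 3): f_x = 0, f = 0 — SINGULAR.
  x = 1: f_y(1, y) = 6*y - 17; no integer root y with |y| ≤ 4.
  x = 2: f_y(2, y) = 10*y - 26; no integer root y with |y| ≤ 4.
  x = 3: f_y(3, y) = 14*y - 33; no integer root y with |y| ≤ 4.
  x = 4: f_y(4, y) = 18*y - 38; no integer root y with |y| ≤ 4.
Only singular point on the grid: (0, 3).
Classify: substitute x = 0 + u, y = 3 + v and expand: f = -u**3 + u**2*v - u**2 + 2*u*v**2 + v**2.
No constant or linear terms (consistent with a singular point). Quadratic part: -u**2 + v**2. Cubic part: -u**3 + u**2*v + 2*u*v**2.
The quadratic part v**2 - u**2 = (v − u)(v + u) splits into two distinct linear factors, so there are two distinct tangent lines y − 3 = ±(x − 0) — this is a node (ordinary double point).
Classification: node.


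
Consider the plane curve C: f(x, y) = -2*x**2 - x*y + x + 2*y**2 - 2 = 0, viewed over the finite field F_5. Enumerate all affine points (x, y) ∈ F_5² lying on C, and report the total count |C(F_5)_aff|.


Affine F_5-points: {(0, 1), (0, 4), (1, 4), (3, 2), (4, 0), (4, 2)}; count = 6.

For each of the 25 pairs (x, y) ∈ F_5², evaluate f(x, y) mod 5. Record the zeros.
  x = 0: [0↦3, 1↦0, 2↦1, 3↦1, 4↦0]  zeros at y ∈ {1, 4}
  x = 1: [0↦2, 1↦3, 2↦3, 3↦2, 4↦0]  zeros at y ∈ {4}
  x = 2: [0↦2, 1↦2, 2↦1, 3↦4, 4↦1]  zeros at y ∈ ∅
  x = 3: [0↦3, 1↦2, 2↦0, 3↦2, 4↦3]  zeros at y ∈ {2}
  x = 4: [0↦0, 1↦3, 2↦0, 3↦1, 4↦1]  zeros at y ∈ {0, 2}
Collecting zeros: affine points = {(0, 1), (0, 4), (1, 4), (3, 2), (4, 0), (4, 2)}.
Total count |C(F_5)_aff| = 6.


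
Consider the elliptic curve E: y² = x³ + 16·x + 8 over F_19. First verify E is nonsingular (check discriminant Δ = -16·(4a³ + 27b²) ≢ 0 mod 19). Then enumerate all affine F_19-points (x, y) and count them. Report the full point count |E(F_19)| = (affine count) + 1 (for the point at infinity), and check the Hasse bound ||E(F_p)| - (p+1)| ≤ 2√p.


Affine points = {(1, 5), (1, 14), (3, 8), (3, 11), (5, 2), (5, 17), (6, 4), (6, 15), (7, 8), (7, 11), (9, 8), (9, 11), (10, 3), (10, 16), (12, 3), (12, 16), (13, 0), (16, 3), (16, 16), (17, 5), (17, 14)}; affine count = 21; |E(F_19)| = 22.

Discriminant check: Δ ∝ 4a³ + 27b² = 4·16³ + 27·8² = 4·4096 + 27·64 ≡ 5 (mod 19). Nonzero ⇒ E is nonsingular.
For each x ∈ F_19, compute rhs = x³ + 16·x + 8 mod 19, then count y ∈ F_19 with y² ≡ rhs.
  x = 0: rhs = 8, matching y values: none (0 points).
  x = 1: rhs = 6, matching y values: 5, 14 (2 points).
  x = 2: rhs = 10, matching y values: none (0 points).
  x = 3: rhs = 7, matching y values: 8, 11 (2 points).
  x = 4: rhs = 3, matching y values: none (0 points).
  x = 5: rhs = 4, matching y values: 2, 17 (2 points).
  x = 6: rhs = 16, matching y values: 4, 15 (2 points).
  x = 7: rhs = 7, matching y values: 8, 11 (2 points).
  x = 8: rhs = 2, matching y values: none (0 points).
  x = 9: rhs = 7, matching y values: 8, 11 (2 points).
  x = 10: rhs = 9, matching y values: 3, 16 (2 points).
  x = 11: rhs = 14, matching y values: none (0 points).
  x = 12: rhs = 9, matching y values: 3, 16 (2 points).
  x = 13: rhs = 0, matching y values: 0 (1 points).
  x = 14: rhs = 12, matching y values: none (0 points).
  x = 15: rhs = 13, matching y values: none (0 points).
  x = 16: rhs = 9, matching y values: 3, 16 (2 points).
  x = 17: rhs = 6, matching y values: 5, 14 (2 points).
  x = 18: rhs = 10, matching y values: none (0 points).
Total affine count: 21.
Full point count |E(F_19)| = 21 + 1 = 22.
Hasse bound: |22 − (19+1)| = |2| = 2 ≤ 2√19 ≈ 8.7178 ✓.


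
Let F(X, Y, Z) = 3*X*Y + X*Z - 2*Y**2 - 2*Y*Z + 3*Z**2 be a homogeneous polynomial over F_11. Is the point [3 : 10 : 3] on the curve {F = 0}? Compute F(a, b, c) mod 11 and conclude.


F(3,10,3) ≡ 9 (mod 11); P is NOT on the curve.

Evaluate F(3, 10, 3) term-by-term (mod 11).
  3*X*Y ↦ 3·3·10·1 = 90
  X*Z ↦ 1·3·1·3 = 9
  -2*Y**2 ↦ -2·1·100·1 = -200
  -2*Y*Z ↦ -2·1·10·3 = -60
  3*Z**2 ↦ 3·1·1·9 = 27
Sum: F(3, 10, 3) = (90) + (9) + (-200) + (-60) + (27) = -134.
Reducing mod 11: -134 ≡ 9 (mod 11).
Since F(a, b, c) ≡ 9 ≠ 0 (mod 11), P does NOT lie on the curve.


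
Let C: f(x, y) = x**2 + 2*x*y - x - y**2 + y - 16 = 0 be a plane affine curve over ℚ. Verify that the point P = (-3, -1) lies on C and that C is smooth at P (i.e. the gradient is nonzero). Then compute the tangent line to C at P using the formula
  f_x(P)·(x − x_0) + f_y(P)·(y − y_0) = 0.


Tangent line at P: -9*x - 3*y - 30 = 0.

Step 1: f(-3, -1) = 0, so P lies on C.
Step 2: partial derivatives
  f_x(x, y) = 2*x + 2*y - 1, f_y(x, y) = 2*x - 2*y + 1.
  f_x(P) = -9, f_y(P) = -3 (gradient nonzero, so P is smooth).
Step 3: tangent line at P: -9·(x − -3) + -3·(y − -1) = 0.
Expanding: -9*x - 3*y - 30 = 0.


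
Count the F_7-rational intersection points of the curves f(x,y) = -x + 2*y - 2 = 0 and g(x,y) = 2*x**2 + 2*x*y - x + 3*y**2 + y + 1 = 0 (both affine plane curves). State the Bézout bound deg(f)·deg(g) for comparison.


Common zeros: ∅; count = 0; Bézout bound = 2.

deg(f) = 1, deg(g) = 2, so Bézout bound = 2.
Scan x ∈ F_7. For each x, list the y ∈ F_7 with f(x, y) ≡ 0 and those with g(x, y) ≡ 0 (mod 7); the common zeros in that column are the intersection.
  x = 0: f ≡ 0 at y ∈ {1}; g ≡ 0 at y ∈ ∅; common: ∅.
  x = 1: f ≡ 0 at y ∈ {5}; g ≡ 0 at y ∈ ∅; common: ∅.
  x = 2: f ≡ 0 at y ∈ {2}; g ≡ 0 at y ∈ {0, 3}; common: ∅.
  x = 3: f ≡ 0 at y ∈ {6}; g ≡ 0 at y ∈ {2, 5}; common: ∅.
  x = 4: f ≡ 0 at y ∈ {3}; g ≡ 0 at y ∈ ∅; common: ∅.
  x = 5: f ≡ 0 at y ∈ {0}; g ≡ 0 at y ∈ ∅; common: ∅.
  x = 6: f ≡ 0 at y ∈ {4}; g ≡ 0 at y ∈ {2, 3}; common: ∅.
Collecting: common zeros = ∅, so the count is 0.
Comparison with the Bézout bound: 0 ≤ 2 = deg(f)·deg(g), as expected for curves with no common component (the affine F_7-count falls short of the bound because intersections may lie at infinity, over extension fields, or carry multiplicity).


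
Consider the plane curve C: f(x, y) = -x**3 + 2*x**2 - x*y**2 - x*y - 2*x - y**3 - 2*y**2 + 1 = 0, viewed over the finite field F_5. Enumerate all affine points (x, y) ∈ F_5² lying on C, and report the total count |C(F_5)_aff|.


Affine F_5-points: {(0, 2), (0, 4), (1, 0), (1, 1), (2, 1), (3, 3), (3, 4), (4, 1), (4, 4)}; count = 9.

For each of the 25 pairs (x, y) ∈ F_5², evaluate f(x, y) mod 5. Record the zeros.
  x = 0: [0↦1, 1↦3, 2↦0, 3↦1, 4↦0]  zeros at y ∈ {2, 4}
  x = 1: [0↦0, 1↦0, 2↦3, 3↦3, 4↦4]  zeros at y ∈ {0, 1}
  x = 2: [0↦2, 1↦0, 2↦4, 3↦3, 4↦1]  zeros at y ∈ {1}
  x = 3: [0↦1, 1↦2, 2↦2, 3↦0, 4↦0]  zeros at y ∈ {3, 4}
  x = 4: [0↦1, 1↦0, 2↦1, 3↦3, 4↦0]  zeros at y ∈ {1, 4}
Collecting zeros: affine points = {(0, 2), (0, 4), (1, 0), (1, 1), (2, 1), (3, 3), (3, 4), (4, 1), (4, 4)}.
Total count |C(F_5)_aff| = 9.


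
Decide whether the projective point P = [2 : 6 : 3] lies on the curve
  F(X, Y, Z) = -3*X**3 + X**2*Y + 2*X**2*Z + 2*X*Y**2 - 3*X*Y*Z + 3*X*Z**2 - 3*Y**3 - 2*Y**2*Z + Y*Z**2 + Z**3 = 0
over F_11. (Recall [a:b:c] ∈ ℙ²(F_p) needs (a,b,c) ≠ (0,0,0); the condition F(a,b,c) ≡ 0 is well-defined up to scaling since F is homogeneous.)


F(2,6,3) ≡ 2 (mod 11); P is NOT on the curve.

Evaluate F(2, 6, 3) term-by-term (mod 11).
  -3*X**3 ↦ -3·8·1·1 = -24
  X**2*Y ↦ 1·4·6·1 = 24
  2*X**2*Z ↦ 2·4·1·3 = 24
  2*X*Y**2 ↦ 2·2·36·1 = 144
  -3*X*Y*Z ↦ -3·2·6·3 = -108
  3*X*Z**2 ↦ 3·2·1·9 = 54
  -3*Y**3 ↦ -3·1·216·1 = -648
  -2*Y**2*Z ↦ -2·1·36·3 = -216
  Y*Z**2 ↦ 1·1·6·9 = 54
  Z**3 ↦ 1·1·1·27 = 27
Sum: F(2, 6, 3) = (-24) + (24) + (24) + (144) + (-108) + (54) + (-648) + (-216) + (54) + (27) = -669.
Reducing mod 11: -669 ≡ 2 (mod 11).
Since F(a, b, c) ≡ 2 ≠ 0 (mod 11), P does NOT lie on the curve.


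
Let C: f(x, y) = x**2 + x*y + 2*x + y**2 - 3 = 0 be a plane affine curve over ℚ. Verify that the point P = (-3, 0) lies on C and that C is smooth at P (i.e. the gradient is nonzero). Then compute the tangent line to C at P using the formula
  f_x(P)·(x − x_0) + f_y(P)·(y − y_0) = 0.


Tangent line at P: -4*x - 3*y - 12 = 0.

Step 1: f(-3, 0) = 0, so P lies on C.
Step 2: partial derivatives
  f_x(x, y) = 2*x + y + 2, f_y(x, y) = x + 2*y.
  f_x(P) = -4, f_y(P) = -3 (gradient nonzero, so P is smooth).
Step 3: tangent line at P: -4·(x − -3) + -3·(y − 0) = 0.
Expanding: -4*x - 3*y - 12 = 0.


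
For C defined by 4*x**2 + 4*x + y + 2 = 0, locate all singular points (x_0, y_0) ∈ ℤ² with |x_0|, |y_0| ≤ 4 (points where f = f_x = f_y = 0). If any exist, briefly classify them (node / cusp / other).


No singular points in the scanned grid; C is smooth there.

Compute partial derivatives:
  f_x = 8*x + 4.
  f_y = 1.
f_y = 1 is a nonzero constant, so f_y never vanishes: no point (x, y) can satisfy f = f_x = f_y = 0. In particular no (x, y) ∈ {−4, ..., 4}² is singular; the curve is smooth.


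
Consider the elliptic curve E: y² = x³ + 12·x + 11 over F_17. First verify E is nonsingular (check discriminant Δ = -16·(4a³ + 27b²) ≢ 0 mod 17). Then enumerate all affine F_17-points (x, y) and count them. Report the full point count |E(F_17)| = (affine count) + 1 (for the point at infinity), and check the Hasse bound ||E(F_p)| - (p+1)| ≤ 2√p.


Affine points = {(2, 3), (2, 14), (4, 2), (4, 15), (5, 3), (5, 14), (7, 8), (7, 9), (9, 7), (9, 10), (10, 3), (10, 14), (12, 8), (12, 9), (13, 1), (13, 16), (14, 4), (14, 13), (15, 8), (15, 9), (16, 7), (16, 10)}; affine count = 22; |E(F_17)| = 23.

Discriminant check: Δ ∝ 4a³ + 27b² = 4·12³ + 27·11² = 4·1728 + 27·121 ≡ 13 (mod 17). Nonzero ⇒ E is nonsingular.
For each x ∈ F_17, compute rhs = x³ + 12·x + 11 mod 17, then count y ∈ F_17 with y² ≡ rhs.
  x = 0: rhs = 11, matching y values: none (0 points).
  x = 1: rhs = 7, matching y values: none (0 points).
  x = 2: rhs = 9, matching y values: 3, 14 (2 points).
  x = 3: rhs = 6, matching y values: none (0 points).
  x = 4: rhs = 4, matching y values: 2, 15 (2 points).
  x = 5: rhs = 9, matching y values: 3, 14 (2 points).
  x = 6: rhs = 10, matching y values: none (0 points).
  x = 7: rhs = 13, matching y values: 8, 9 (2 points).
  x = 8: rhs = 7, matching y values: none (0 points).
  x = 9: rhs = 15, matching y values: 7, 10 (2 points).
  x = 10: rhs = 9, matching y values: 3, 14 (2 points).
  x = 11: rhs = 12, matching y values: none (0 points).
  x = 12: rhs = 13, matching y values: 8, 9 (2 points).
  x = 13: rhs = 1, matching y values: 1, 16 (2 points).
  x = 14: rhs = 16, matching y values: 4, 13 (2 points).
  x = 15: rhs = 13, matching y values: 8, 9 (2 points).
  x = 16: rhs = 15, matching y values: 7, 10 (2 points).
Total affine count: 22.
Full point count |E(F_17)| = 22 + 1 = 23.
Hasse bound: |23 − (17+1)| = |5| = 5 ≤ 2√17 ≈ 8.2462 ✓.


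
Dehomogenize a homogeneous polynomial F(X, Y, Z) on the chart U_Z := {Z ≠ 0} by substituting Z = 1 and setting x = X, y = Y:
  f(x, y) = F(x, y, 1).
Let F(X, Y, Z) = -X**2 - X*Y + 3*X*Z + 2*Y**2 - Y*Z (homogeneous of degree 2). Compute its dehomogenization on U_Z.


f(x, y) = -x**2 - x*y + 3*x + 2*y**2 - y

On U_Z we set Z = 1. Each monomial c·X^i·Y^j·Z^k in F becomes c·x^i·y^j·1^k = c·x^i·y^j.
Substituting Z = 1: F(X, Y, 1) = -x**2 - x*y + 3*x + 2*y**2 - y.
Note: deg(f) ≤ deg(F) = 2; strict inequality happens when F is divisible by Z (lost terms).


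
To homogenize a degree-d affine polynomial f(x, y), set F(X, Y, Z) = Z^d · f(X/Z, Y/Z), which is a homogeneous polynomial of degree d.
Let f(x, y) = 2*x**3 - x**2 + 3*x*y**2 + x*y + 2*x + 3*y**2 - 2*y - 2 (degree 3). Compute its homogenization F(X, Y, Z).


F(X, Y, Z) = 2*X**3 - X**2*Z + 3*X*Y**2 + X*Y*Z + 2*X*Z**2 + 3*Y**2*Z - 2*Y*Z**2 - 2*Z**3

deg(f) = 3.
Substitute x = X/Z, y = Y/Z into f, then multiply by Z^3.
  monomial 2·x^3·y^0 ↦ 2·X^3·Y^0·Z^0.
  monomial -1·x^2·y^0 ↦ -1·X^2·Y^0·Z^1.
  monomial 3·x^1·y^2 ↦ 3·X^1·Y^2·Z^0.
  monomial 1·x^1·y^1 ↦ 1·X^1·Y^1·Z^1.
  monomial 2·x^1·y^0 ↦ 2·X^1·Y^0·Z^2.
  monomial 3·x^0·y^2 ↦ 3·X^0·Y^2·Z^1.
  monomial -2·x^0·y^1 ↦ -2·X^0·Y^1·Z^2.
  monomial -2·x^0·y^0 ↦ -2·X^0·Y^0·Z^3.
Collecting: F(X, Y, Z) = 2*X**3 - X**2*Z + 3*X*Y**2 + X*Y*Z + 2*X*Z**2 + 3*Y**2*Z - 2*Y*Z**2 - 2*Z**3.


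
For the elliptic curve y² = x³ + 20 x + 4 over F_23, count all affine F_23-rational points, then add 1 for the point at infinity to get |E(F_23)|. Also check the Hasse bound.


Affine points = {(0, 2), (0, 21), (1, 5), (1, 18), (2, 11), (2, 12), (6, 8), (6, 15), (7, 2), (7, 21), (8, 3), (8, 20), (9, 4), (9, 19), (10, 10), (10, 13), (13, 0), (16, 2), (16, 21), (17, 6), (17, 17), (18, 3), (18, 20), (20, 3), (20, 20), (21, 5), (21, 18), (22, 11), (22, 12)}; affine count = 29; |E(F_23)| = 30.

Discriminant check: Δ ∝ 4a³ + 27b² = 4·20³ + 27·4² = 4·8000 + 27·16 ≡ 2 (mod 23). Nonzero ⇒ E is nonsingular.
For each x ∈ F_23, compute rhs = x³ + 20·x + 4 mod 23, then count y ∈ F_23 with y² ≡ rhs.
  x = 0: rhs = 4, matching y values: 2, 21 (2 points).
  x = 1: rhs = 2, matching y values: 5, 18 (2 points).
  x = 2: rhs = 6, matching y values: 11, 12 (2 points).
  x = 3: rhs = 22, matching y values: none (0 points).
  x = 4: rhs = 10, matching y values: none (0 points).
  x = 5: rhs = 22, matching y values: none (0 points).
  x = 6: rhs = 18, matching y values: 8, 15 (2 points).
  x = 7: rhs = 4, matching y values: 2, 21 (2 points).
  x = 8: rhs = 9, matching y values: 3, 20 (2 points).
  x = 9: rhs = 16, matching y values: 4, 19 (2 points).
  x = 10: rhs = 8, matching y values: 10, 13 (2 points).
  x = 11: rhs = 14, matching y values: none (0 points).
  x = 12: rhs = 17, matching y values: none (0 points).
  x = 13: rhs = 0, matching y values: 0 (1 points).
  x = 14: rhs = 15, matching y values: none (0 points).
  x = 15: rhs = 22, matching y values: none (0 points).
  x = 16: rhs = 4, matching y values: 2, 21 (2 points).
  x = 17: rhs = 13, matching y values: 6, 17 (2 points).
  x = 18: rhs = 9, matching y values: 3, 20 (2 points).
  x = 19: rhs = 21, matching y values: none (0 points).
  x = 20: rhs = 9, matching y values: 3, 20 (2 points).
  x = 21: rhs = 2, matching y values: 5, 18 (2 points).
  x = 22: rhs = 6, matching y values: 11, 12 (2 points).
Total affine count: 29.
Full point count |E(F_23)| = 29 + 1 = 30.
Hasse bound: |30 − (23+1)| = |6| = 6 ≤ 2√23 ≈ 9.5917 ✓.


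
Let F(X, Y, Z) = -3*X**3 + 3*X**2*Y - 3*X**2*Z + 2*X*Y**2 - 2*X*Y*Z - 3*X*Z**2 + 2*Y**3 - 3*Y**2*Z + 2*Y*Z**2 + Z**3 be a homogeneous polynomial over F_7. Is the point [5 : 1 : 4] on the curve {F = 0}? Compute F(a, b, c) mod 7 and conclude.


F(5,1,4) ≡ 0 (mod 7); P is on the curve.

Evaluate F(5, 1, 4) term-by-term (mod 7).
  -3*X**3 ↦ -3·125·1·1 = -375
  3*X**2*Y ↦ 3·25·1·1 = 75
  -3*X**2*Z ↦ -3·25·1·4 = -300
  2*X*Y**2 ↦ 2·5·1·1 = 10
  -2*X*Y*Z ↦ -2·5·1·4 = -40
  -3*X*Z**2 ↦ -3·5·1·16 = -240
  2*Y**3 ↦ 2·1·1·1 = 2
  -3*Y**2*Z ↦ -3·1·1·4 = -12
  2*Y*Z**2 ↦ 2·1·1·16 = 32
  Z**3 ↦ 1·1·1·64 = 64
Sum: F(5, 1, 4) = (-375) + (75) + (-300) + (10) + (-40) + (-240) + (2) + (-12) + (32) + (64) = -784.
Reducing mod 7: -784 ≡ 0 (mod 7).
Since F(a, b, c) ≡ 0 (mod 7), P lies on the curve.


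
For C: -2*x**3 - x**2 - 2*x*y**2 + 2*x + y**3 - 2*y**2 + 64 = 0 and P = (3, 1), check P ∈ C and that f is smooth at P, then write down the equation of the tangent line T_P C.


Tangent line at P: -60*x - 13*y + 193 = 0.

Step 1: f(3, 1) = 0, so P lies on C.
Step 2: partial derivatives
  f_x(x, y) = -6*x**2 - 2*x - 2*y**2 + 2, f_y(x, y) = -4*x*y + 3*y**2 - 4*y.
  f_x(P) = -60, f_y(P) = -13 (gradient nonzero, so P is smooth).
Step 3: tangent line at P: -60·(x − 3) + -13·(y − 1) = 0.
Expanding: -60*x - 13*y + 193 = 0.


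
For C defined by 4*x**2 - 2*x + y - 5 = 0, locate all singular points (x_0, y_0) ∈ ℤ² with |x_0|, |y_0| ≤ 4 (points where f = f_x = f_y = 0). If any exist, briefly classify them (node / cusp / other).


No singular points in the scanned grid; C is smooth there.

Compute partial derivatives:
  f_x = 8*x - 2.
  f_y = 1.
f_y = 1 is a nonzero constant, so f_y never vanishes: no point (x, y) can satisfy f = f_x = f_y = 0. In particular no (x, y) ∈ {−4, ..., 4}² is singular; the curve is smooth.


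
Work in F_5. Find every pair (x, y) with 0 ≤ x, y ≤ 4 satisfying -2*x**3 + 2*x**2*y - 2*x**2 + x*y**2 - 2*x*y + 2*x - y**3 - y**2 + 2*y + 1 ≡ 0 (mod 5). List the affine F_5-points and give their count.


Affine F_5-points: {(1, 1), (1, 2), (3, 0), (3, 1), (4, 2)}; count = 5.

For each of the 25 pairs (x, y) ∈ F_5², evaluate f(x, y) mod 5. Record the zeros.
  x = 0: [0↦1, 1↦1, 2↦3, 3↦1, 4↦4]  zeros at y ∈ ∅
  x = 1: [0↦4, 1↦0, 2↦0, 3↦3, 4↦3]  zeros at y ∈ {1, 2}
  x = 2: [0↦1, 1↦2, 2↦4, 3↦1, 4↦2]  zeros at y ∈ ∅
  x = 3: [0↦0, 1↦0, 2↦3, 3↦3, 4↦4]  zeros at y ∈ {0, 1}
  x = 4: [0↦4, 1↦2, 2↦0, 3↦2, 4↦2]  zeros at y ∈ {2}
Collecting zeros: affine points = {(1, 1), (1, 2), (3, 0), (3, 1), (4, 2)}.
Total count |C(F_5)_aff| = 5.


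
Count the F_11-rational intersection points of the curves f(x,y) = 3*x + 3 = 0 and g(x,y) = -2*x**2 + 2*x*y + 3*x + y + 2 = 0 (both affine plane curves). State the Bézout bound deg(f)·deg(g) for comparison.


Common zeros: {(10, 8)}; count = 1; Bézout bound = 2.

deg(f) = 1, deg(g) = 2, so Bézout bound = 2.
Scan x ∈ F_11. For each x, list the y ∈ F_11 with f(x, y) ≡ 0 and those with g(x, y) ≡ 0 (mod 11); the common zeros in that column are the intersection.
  x = 0: f ≡ 0 at y ∈ ∅; g ≡ 0 at y ∈ {9}; common: ∅.
  x = 1: f ≡ 0 at y ∈ ∅; g ≡ 0 at y ∈ {10}; common: ∅.
  x = 2: f ≡ 0 at y ∈ ∅; g ≡ 0 at y ∈ {0}; common: ∅.
  x = 3: f ≡ 0 at y ∈ ∅; g ≡ 0 at y ∈ {1}; common: ∅.
  x = 4: f ≡ 0 at y ∈ ∅; g ≡ 0 at y ∈ {2}; common: ∅.
  x = 5: f ≡ 0 at y ∈ ∅; g ≡ 0 at y ∈ {0, 1, 2, 3, 4, 5, 6, 7, 8, 9, 10}; common: ∅.
  x = 6: f ≡ 0 at y ∈ ∅; g ≡ 0 at y ∈ {4}; common: ∅.
  x = 7: f ≡ 0 at y ∈ ∅; g ≡ 0 at y ∈ {5}; common: ∅.
  x = 8: f ≡ 0 at y ∈ ∅; g ≡ 0 at y ∈ {6}; common: ∅.
  x = 9: f ≡ 0 at y ∈ ∅; g ≡ 0 at y ∈ {7}; common: ∅.
  x = 10: f ≡ 0 at y ∈ {0, 1, 2, 3, 4, 5, 6, 7, 8, 9, 10}; g ≡ 0 at y ∈ {8}; common: {8}.
Collecting: common zeros = {(10, 8)}, so the count is 1.
Comparison with the Bézout bound: 1 ≤ 2 = deg(f)·deg(g), as expected for curves with no common component (the affine F_11-count falls short of the bound because intersections may lie at infinity, over extension fields, or carry multiplicity).


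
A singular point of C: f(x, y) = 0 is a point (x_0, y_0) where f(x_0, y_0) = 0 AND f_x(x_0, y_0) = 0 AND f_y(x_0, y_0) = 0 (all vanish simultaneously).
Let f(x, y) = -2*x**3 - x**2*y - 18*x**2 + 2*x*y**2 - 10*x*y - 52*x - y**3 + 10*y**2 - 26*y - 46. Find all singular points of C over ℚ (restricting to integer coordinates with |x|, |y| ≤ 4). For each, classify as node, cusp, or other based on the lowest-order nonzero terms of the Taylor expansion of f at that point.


Singular points: {(-3, 1)}; classification: node.

Compute partial derivatives:
  f_x = -6*x**2 - 2*x*y - 36*x + 2*y**2 - 10*y - 52.
  f_y = -x**2 + 4*x*y - 10*x - 3*y**2 + 20*y - 26.
Scan x_0 ∈ {−4, ..., 4}. For each x_0, f_y(x_0, y) is a polynomial in y; find its integer roots y ∈ {−4, ..., 4}, then test f_x and f at those candidates.
  x = -4: f_y(-4, y) = -3*y**2 + 4*y - 2; no integer root y with |y| ≤ 4.
  x = -3: f_y(-3, y) = -3*y**2 + 8*y - 5; vanishes at y ∈ {1}. (-3, 1): f_x = 0, f = 0 — SINGULAR.
  x = -2: f_y(-2, y) = -3*y**2 + 12*y - 10; no integer root y with |y| ≤ 4.
  x = -1: f_y(-1, y) = -3*y**2 + 16*y - 17; no integer root y with |y| ≤ 4.
  x = 0: f_y(0, y) = -3*y**2 + 20*y - 26; no integer root y with |y| ≤ 4.
  x = 1: f_y(1, y) = -3*y**2 + 24*y - 37; no integer root y with |y| ≤ 4.
  x = 2: f_y(2, y) = -3*y**2 + 28*y - 50; no integer root y with |y| ≤ 4.
  x = 3: f_y(3, y) = -3*y**2 + 32*y - 65; no integer root y with |y| ≤ 4.
  x = 4: f_y(4, y) = -3*y**2 + 36*y - 82; no integer root y with |y| ≤ 4.
Only singular point on the grid: (-3, 1).
Classify: substitute x = -3 + u, y = 1 + v and expand: f = -2*u**3 - u**2*v - u**2 + 2*u*v**2 - v**3 + v**2.
No constant or linear terms (consistent with a singular point). Quadratic part: -u**2 + v**2. Cubic part: -2*u**3 - u**2*v + 2*u*v**2 - v**3.
The quadratic part v**2 - u**2 = (v − u)(v + u) splits into two distinct linear factors, so there are two distinct tangent lines y − 1 = ±(x − -3) — this is a node (ordinary double point).
Classification: node.


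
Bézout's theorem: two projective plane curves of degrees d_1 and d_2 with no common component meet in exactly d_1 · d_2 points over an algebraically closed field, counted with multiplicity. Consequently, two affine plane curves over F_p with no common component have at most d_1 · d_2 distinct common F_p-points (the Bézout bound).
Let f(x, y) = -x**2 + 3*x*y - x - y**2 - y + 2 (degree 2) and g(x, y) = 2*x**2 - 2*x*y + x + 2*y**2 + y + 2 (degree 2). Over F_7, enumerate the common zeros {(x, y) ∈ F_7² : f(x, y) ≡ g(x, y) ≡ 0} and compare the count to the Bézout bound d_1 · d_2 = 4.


Common zeros: ∅; count = 0; Bézout bound = 4.

deg(f) = 2, deg(g) = 2, so Bézout bound = 4.
Scan x ∈ F_7. For each x, list the y ∈ F_7 with f(x, y) ≡ 0 and those with g(x, y) ≡ 0 (mod 7); the common zeros in that column are the intersection.
  x = 0: f ≡ 0 at y ∈ {1, 5}; g ≡ 0 at y ∈ ∅; common: ∅.
  x = 1: f ≡ 0 at y ∈ {0, 2}; g ≡ 0 at y ∈ ∅; common: ∅.
  x = 2: f ≡ 0 at y ∈ {1, 4}; g ≡ 0 at y ∈ {2, 3}; common: ∅.
  x = 3: f ≡ 0 at y ∈ ∅; g ≡ 0 at y ∈ {2, 4}; common: ∅.
  x = 4: f ≡ 0 at y ∈ {2}; g ≡ 0 at y ∈ {3, 4}; common: ∅.
  x = 5: f ≡ 0 at y ∈ {0}; g ≡ 0 at y ∈ ∅; common: ∅.
  x = 6: f ≡ 0 at y ∈ ∅; g ≡ 0 at y ∈ ∅; common: ∅.
Collecting: common zeros = ∅, so the count is 0.
Comparison with the Bézout bound: 0 ≤ 4 = deg(f)·deg(g), as expected for curves with no common component (the affine F_7-count falls short of the bound because intersections may lie at infinity, over extension fields, or carry multiplicity).
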